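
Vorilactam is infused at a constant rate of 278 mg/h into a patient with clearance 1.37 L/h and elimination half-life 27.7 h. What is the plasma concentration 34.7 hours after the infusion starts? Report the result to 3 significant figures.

118 µg/mL

Css = rate / CL = 278 / 1.37 = 202.9 µg/mL
k = ln 2 / 27.7 = 0.02502 h⁻¹
C(t) = Css (1 − e^(−kt)) = 202.9 × (1 − e^(−0.8683)) = 202.9 × 0.5803 ≈ 118 µg/mL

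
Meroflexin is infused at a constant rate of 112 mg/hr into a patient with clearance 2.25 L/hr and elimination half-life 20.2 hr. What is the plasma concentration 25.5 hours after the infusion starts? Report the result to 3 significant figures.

Css = rate / CL = 112 / 2.25 = 49.78 µg/mL
k = ln 2 / 20.2 = 0.03431 hr⁻¹
C(t) = Css (1 − e^(−kt)) = 49.78 × (1 − e^(−0.8750)) = 49.78 × 0.5831 ≈ 29.0 µg/mL

29.0 µg/mL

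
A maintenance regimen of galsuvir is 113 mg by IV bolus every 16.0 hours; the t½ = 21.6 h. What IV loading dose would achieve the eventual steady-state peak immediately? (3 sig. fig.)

k = ln 2 / 21.6 = 0.03209 h⁻¹
Accumulation ratio R = 1 / (1 − e^(−kτ)) = 1 / (1 − e^(−0.03209×16.0)) = 1 / (1 − 0.5984) = 2.490
Loading dose = maintenance dose × R = 113 × 2.490 ≈ 281 mg

281 mg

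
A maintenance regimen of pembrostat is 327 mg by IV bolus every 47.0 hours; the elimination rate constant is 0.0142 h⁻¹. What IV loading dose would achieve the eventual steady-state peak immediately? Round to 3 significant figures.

Accumulation ratio R = 1 / (1 − e^(−kτ)) = 1 / (1 − e^(−0.01420×47.0)) = 1 / (1 − 0.5130) = 2.054
Loading dose = maintenance dose × R = 327 × 2.054 ≈ 672 mg

672 mg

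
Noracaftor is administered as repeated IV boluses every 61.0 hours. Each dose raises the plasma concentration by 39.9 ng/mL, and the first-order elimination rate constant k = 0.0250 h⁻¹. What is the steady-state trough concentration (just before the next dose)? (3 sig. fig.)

Fraction remaining after one interval: e^(−kτ) = e^(−0.02500 × 61.0) = 0.2176
R = 1 / (1 − 0.2176) = 1.278
Css,max = 39.9 × 1.278 = 51.00 ng/mL
Css,min = Css,max × e^(−kτ) = 51.00 × 0.2176 ≈ 11.1 ng/mL

11.1 ng/mL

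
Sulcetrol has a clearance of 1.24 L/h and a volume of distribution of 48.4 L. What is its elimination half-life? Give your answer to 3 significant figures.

k = CL / V = 1.24 / 48.4 = 0.02562 h⁻¹
t½ = ln 2 / k = ln 2 / 0.02562 ≈ 27.1 hours

27.1 hours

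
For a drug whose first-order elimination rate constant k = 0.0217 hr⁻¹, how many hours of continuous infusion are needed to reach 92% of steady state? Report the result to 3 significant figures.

116 hours

f = 1 − e^(−kt)  ⇒  t = −ln(1 − f) / k
t = −ln(1 − 0.92) / 0.02170 = 2.526 / 0.02170 ≈ 116 hours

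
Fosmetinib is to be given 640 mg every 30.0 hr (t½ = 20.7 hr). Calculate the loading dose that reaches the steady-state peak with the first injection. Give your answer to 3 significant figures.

1010 mg

k = ln 2 / 20.7 = 0.03349 hr⁻¹
Accumulation ratio R = 1 / (1 − e^(−kτ)) = 1 / (1 − e^(−0.03349×30.0)) = 1 / (1 − 0.3662) = 1.578
Loading dose = maintenance dose × R = 640 × 1.578 ≈ 1010 mg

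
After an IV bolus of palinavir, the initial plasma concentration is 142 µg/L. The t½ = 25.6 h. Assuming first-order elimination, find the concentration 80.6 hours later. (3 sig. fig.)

k = ln 2 / 25.6 = 0.02708 h⁻¹
80.6 h is 3.148 half-lives, so C = 142 × (1/2)^3.148 = 142 × 0.1128 ≈ 16.0 µg/L

16.0 µg/L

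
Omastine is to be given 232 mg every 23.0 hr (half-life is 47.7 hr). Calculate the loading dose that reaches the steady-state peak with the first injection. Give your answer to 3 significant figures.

817 mg

k = ln 2 / 47.7 = 0.01453 hr⁻¹
Accumulation ratio R = 1 / (1 − e^(−kτ)) = 1 / (1 − e^(−0.01453×23.0)) = 1 / (1 − 0.7159) = 3.520
Loading dose = maintenance dose × R = 232 × 3.520 ≈ 817 mg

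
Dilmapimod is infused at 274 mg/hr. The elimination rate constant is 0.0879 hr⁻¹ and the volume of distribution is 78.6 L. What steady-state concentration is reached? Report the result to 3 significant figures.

39.7 mg/L

CL = k · V = 0.0879 × 78.6 = 6.909 L/hr
Css = rate / CL = 274 / 6.909 ≈ 39.7 mg/L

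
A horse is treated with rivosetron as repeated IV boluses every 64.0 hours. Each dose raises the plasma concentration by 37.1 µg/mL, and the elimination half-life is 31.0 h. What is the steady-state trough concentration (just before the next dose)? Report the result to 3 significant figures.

k = ln 2 / 31.0 = 0.02236 h⁻¹
Fraction remaining after one interval: e^(−kτ) = e^(−0.02236 × 64.0) = 0.2391
R = 1 / (1 − 0.2391) = 1.314
Css,max = 37.1 × 1.314 = 48.76 µg/mL
Css,min = Css,max × e^(−kτ) = 48.76 × 0.2391 ≈ 11.7 µg/mL

11.7 µg/mL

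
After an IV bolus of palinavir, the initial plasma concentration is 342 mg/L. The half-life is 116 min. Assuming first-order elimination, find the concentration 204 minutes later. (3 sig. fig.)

101 mg/L

k = ln 2 / 116 = 0.005975 min⁻¹
C(t) = C₀ e^(−kt) = 342 × e^(−0.005975 × 204) = 342 × e^(−1.219) = 342 × 0.2955 ≈ 101 mg/L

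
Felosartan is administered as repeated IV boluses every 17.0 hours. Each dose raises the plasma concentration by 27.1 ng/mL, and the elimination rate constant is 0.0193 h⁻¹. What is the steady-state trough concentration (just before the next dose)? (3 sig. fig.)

69.8 ng/mL

Fraction remaining after one interval: e^(−kτ) = e^(−0.01930 × 17.0) = 0.7203
R = 1 / (1 − 0.7203) = 3.575
Css,max = 27.1 × 3.575 = 96.89 ng/mL
Css,min = Css,max × e^(−kτ) = 96.89 × 0.7203 ≈ 69.8 ng/mL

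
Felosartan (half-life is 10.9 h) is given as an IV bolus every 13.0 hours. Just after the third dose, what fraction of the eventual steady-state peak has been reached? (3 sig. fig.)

0.916

k = ln 2 / 10.9 = 0.06359 h⁻¹
f_n = 1 − e^(−nkτ) = 1 − e^(−3 × 0.06359 × 13.0) = 1 − e^(−2.480) = 1 − 0.08374 ≈ 0.916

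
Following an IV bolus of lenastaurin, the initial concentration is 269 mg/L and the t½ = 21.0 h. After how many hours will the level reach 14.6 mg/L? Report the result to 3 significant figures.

88.3 hours

k = ln 2 / 21.0 = 0.03301 h⁻¹
C(t) = C₀ e^(−kt)  ⇒  t = ln(C₀/C) / k
t = ln(269/14.6) / 0.03301 = 2.914 / 0.03301 ≈ 88.3 hours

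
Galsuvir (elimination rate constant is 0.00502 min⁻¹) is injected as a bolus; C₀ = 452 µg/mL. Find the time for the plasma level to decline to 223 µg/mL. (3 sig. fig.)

141 minutes

C(t) = C₀ e^(−kt)  ⇒  t = ln(C₀/C) / k
t = ln(452/223) / 0.005020 = 0.7065 / 0.005020 ≈ 141 minutes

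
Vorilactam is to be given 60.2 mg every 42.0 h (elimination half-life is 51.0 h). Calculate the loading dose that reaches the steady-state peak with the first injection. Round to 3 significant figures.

138 mg

k = ln 2 / 51.0 = 0.01359 h⁻¹
Accumulation ratio R = 1 / (1 − e^(−kτ)) = 1 / (1 − e^(−0.01359×42.0)) = 1 / (1 − 0.5651) = 2.299
Loading dose = maintenance dose × R = 60.2 × 2.299 ≈ 138 mg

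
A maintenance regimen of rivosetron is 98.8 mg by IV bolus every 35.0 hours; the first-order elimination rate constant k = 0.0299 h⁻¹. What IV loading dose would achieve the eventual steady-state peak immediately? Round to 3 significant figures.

152 mg

Accumulation ratio R = 1 / (1 − e^(−kτ)) = 1 / (1 − e^(−0.02990×35.0)) = 1 / (1 − 0.3512) = 1.541
Loading dose = maintenance dose × R = 98.8 × 1.541 ≈ 152 mg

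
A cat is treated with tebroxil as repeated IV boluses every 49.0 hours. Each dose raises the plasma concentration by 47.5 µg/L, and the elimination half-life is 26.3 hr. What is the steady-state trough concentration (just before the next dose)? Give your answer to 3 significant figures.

k = ln 2 / 26.3 = 0.02636 hr⁻¹
Fraction remaining after one interval: e^(−kτ) = e^(−0.02636 × 49.0) = 0.2749
R = 1 / (1 − 0.2749) = 1.379
Css,max = 47.5 × 1.379 = 65.51 µg/L
Css,min = Css,max × e^(−kτ) = 65.51 × 0.2749 ≈ 18.0 µg/L

18.0 µg/L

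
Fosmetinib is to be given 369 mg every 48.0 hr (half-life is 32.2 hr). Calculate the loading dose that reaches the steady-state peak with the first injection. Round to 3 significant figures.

573 mg

k = ln 2 / 32.2 = 0.02153 hr⁻¹
Accumulation ratio R = 1 / (1 − e^(−kτ)) = 1 / (1 − e^(−0.02153×48.0)) = 1 / (1 − 0.3558) = 1.552
Loading dose = maintenance dose × R = 369 × 1.552 ≈ 573 mg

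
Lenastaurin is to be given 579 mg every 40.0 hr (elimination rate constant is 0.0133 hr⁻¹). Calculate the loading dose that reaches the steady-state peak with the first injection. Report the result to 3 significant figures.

1400 mg

Accumulation ratio R = 1 / (1 − e^(−kτ)) = 1 / (1 − e^(−0.01330×40.0)) = 1 / (1 − 0.5874) = 2.424
Loading dose = maintenance dose × R = 579 × 2.424 ≈ 1400 mg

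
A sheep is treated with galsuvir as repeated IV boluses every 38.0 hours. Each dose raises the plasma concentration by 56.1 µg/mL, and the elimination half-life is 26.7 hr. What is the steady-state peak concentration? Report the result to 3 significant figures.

89.5 µg/mL

k = ln 2 / 26.7 = 0.02596 hr⁻¹
Fraction remaining after one interval: e^(−kτ) = e^(−0.02596 × 38.0) = 0.3729
R = 1 / (1 − 0.3729) = 1.595
Css,max = 56.1 × 1.595 ≈ 89.5 µg/mL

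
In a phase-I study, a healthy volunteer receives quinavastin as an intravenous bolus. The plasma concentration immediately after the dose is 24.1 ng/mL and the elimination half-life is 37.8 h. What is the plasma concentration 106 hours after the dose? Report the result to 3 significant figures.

3.45 ng/mL

k = ln 2 / 37.8 = 0.01834 h⁻¹
C(t) = C₀ e^(−kt) = 24.1 × e^(−0.01834 × 106) = 24.1 × e^(−1.944) = 24.1 × 0.1432 ≈ 3.45 ng/mL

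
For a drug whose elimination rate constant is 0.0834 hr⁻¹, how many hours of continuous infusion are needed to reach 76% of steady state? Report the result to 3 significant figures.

17.1 hours

f = 1 − e^(−kt)  ⇒  t = −ln(1 − f) / k
t = −ln(1 − 0.76) / 0.08340 = 1.427 / 0.08340 ≈ 17.1 hours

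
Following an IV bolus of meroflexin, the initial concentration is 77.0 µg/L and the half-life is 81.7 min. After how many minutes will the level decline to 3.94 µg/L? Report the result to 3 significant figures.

k = ln 2 / 81.7 = 0.008484 min⁻¹
C(t) = C₀ e^(−kt)  ⇒  t = ln(C₀/C) / k
t = ln(77.0/3.94) / 0.008484 = 2.973 / 0.008484 ≈ 350 minutes

350 minutes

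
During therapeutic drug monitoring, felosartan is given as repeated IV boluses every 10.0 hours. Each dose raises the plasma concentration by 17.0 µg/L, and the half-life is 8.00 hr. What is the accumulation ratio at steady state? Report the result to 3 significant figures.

1.73

k = ln 2 / 8.00 = 0.08664 hr⁻¹
Fraction remaining after one interval: e^(−kτ) = e^(−0.08664 × 10.0) = 0.4204
R = 1 / (1 − 0.4204) = 1 / 0.5796 ≈ 1.73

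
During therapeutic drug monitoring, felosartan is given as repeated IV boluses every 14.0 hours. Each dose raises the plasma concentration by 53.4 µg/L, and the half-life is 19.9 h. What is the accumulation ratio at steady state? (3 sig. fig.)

k = ln 2 / 19.9 = 0.03483 h⁻¹
Fraction remaining after one interval: e^(−kτ) = e^(−0.03483 × 14.0) = 0.6141
R = 1 / (1 − 0.6141) = 1 / 0.3859 ≈ 2.59

2.59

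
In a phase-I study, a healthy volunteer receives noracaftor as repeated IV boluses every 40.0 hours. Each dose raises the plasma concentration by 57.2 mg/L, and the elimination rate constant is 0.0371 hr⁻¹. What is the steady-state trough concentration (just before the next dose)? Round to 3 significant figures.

16.8 mg/L

Fraction remaining after one interval: e^(−kτ) = e^(−0.03710 × 40.0) = 0.2267
R = 1 / (1 − 0.2267) = 1.293
Css,max = 57.2 × 1.293 = 73.97 mg/L
Css,min = Css,max × e^(−kτ) = 73.97 × 0.2267 ≈ 16.8 mg/L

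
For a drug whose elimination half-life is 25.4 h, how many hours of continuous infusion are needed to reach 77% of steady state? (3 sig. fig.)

k = ln 2 / 25.4 = 0.02729 h⁻¹
f = 1 − e^(−kt)  ⇒  t = −ln(1 − f) / k
t = −ln(1 − 0.77) / 0.02729 = 1.470 / 0.02729 ≈ 53.9 hours

53.9 hours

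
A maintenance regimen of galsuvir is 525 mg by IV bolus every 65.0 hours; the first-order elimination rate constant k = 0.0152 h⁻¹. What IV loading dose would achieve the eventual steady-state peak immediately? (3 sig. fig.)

Accumulation ratio R = 1 / (1 − e^(−kτ)) = 1 / (1 − e^(−0.01520×65.0)) = 1 / (1 − 0.3723) = 1.593
Loading dose = maintenance dose × R = 525 × 1.593 ≈ 836 mg

836 mg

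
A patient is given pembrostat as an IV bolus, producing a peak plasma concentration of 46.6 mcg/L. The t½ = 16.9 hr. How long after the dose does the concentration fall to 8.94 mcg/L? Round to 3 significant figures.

40.3 hours

k = ln 2 / 16.9 = 0.04101 hr⁻¹
C(t) = C₀ e^(−kt)  ⇒  t = ln(C₀/C) / k
t = ln(46.6/8.94) / 0.04101 = 1.651 / 0.04101 ≈ 40.3 hours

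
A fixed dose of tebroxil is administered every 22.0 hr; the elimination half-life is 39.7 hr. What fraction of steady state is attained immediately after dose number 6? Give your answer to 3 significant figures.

0.900

k = ln 2 / 39.7 = 0.01746 hr⁻¹
f_n = 1 − e^(−nkτ) = 1 − e^(−6 × 0.01746 × 22.0) = 1 − e^(−2.305) = 1 − 0.09979 ≈ 0.900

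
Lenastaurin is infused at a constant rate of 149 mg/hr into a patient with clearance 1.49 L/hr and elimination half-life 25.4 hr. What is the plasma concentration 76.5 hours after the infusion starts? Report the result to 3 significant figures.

Css = rate / CL = 149 / 1.49 = 100.0 mg/L
k = ln 2 / 25.4 = 0.02729 hr⁻¹
C(t) = Css (1 − e^(−kt)) = 100.0 × (1 − e^(−2.088)) = 100.0 × 0.8760 ≈ 87.6 mg/L

87.6 mg/L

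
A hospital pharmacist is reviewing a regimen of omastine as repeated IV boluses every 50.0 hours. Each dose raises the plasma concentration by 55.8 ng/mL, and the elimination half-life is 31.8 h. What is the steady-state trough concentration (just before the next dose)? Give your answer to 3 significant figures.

28.3 ng/mL

k = ln 2 / 31.8 = 0.02180 h⁻¹
Fraction remaining after one interval: e^(−kτ) = e^(−0.02180 × 50.0) = 0.3363
R = 1 / (1 − 0.3363) = 1.507
Css,max = 55.8 × 1.507 = 84.07 ng/mL
Css,min = Css,max × e^(−kτ) = 84.07 × 0.3363 ≈ 28.3 ng/mL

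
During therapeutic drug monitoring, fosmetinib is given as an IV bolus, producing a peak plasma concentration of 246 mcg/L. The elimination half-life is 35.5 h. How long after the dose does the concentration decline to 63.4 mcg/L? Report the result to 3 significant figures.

k = ln 2 / 35.5 = 0.01953 h⁻¹
C(t) = C₀ e^(−kt)  ⇒  t = ln(C₀/C) / k
t = ln(246/63.4) / 0.01953 = 1.356 / 0.01953 ≈ 69.4 hours

69.4 hours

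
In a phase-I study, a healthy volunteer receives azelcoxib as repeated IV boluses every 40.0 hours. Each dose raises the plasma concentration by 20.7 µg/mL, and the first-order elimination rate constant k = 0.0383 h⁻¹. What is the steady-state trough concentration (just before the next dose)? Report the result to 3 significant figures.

Fraction remaining after one interval: e^(−kτ) = e^(−0.03830 × 40.0) = 0.2161
R = 1 / (1 − 0.2161) = 1.276
Css,max = 20.7 × 1.276 = 26.41 µg/mL
Css,min = Css,max × e^(−kτ) = 26.41 × 0.2161 ≈ 5.71 µg/mL

5.71 µg/mL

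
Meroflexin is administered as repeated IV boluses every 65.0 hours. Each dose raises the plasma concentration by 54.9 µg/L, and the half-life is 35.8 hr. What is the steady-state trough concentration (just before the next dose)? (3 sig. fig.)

21.8 µg/L

k = ln 2 / 35.8 = 0.01936 hr⁻¹
Fraction remaining after one interval: e^(−kτ) = e^(−0.01936 × 65.0) = 0.2841
R = 1 / (1 − 0.2841) = 1.397
Css,max = 54.9 × 1.397 = 76.68 µg/L
Css,min = Css,max × e^(−kτ) = 76.68 × 0.2841 ≈ 21.8 µg/L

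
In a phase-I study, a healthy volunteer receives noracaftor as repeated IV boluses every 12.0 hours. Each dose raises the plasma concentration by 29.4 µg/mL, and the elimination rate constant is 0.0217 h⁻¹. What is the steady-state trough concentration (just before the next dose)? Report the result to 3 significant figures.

98.8 µg/mL

Fraction remaining after one interval: e^(−kτ) = e^(−0.02170 × 12.0) = 0.7707
R = 1 / (1 − 0.7707) = 4.362
Css,max = 29.4 × 4.362 = 128.2 µg/mL
Css,min = Css,max × e^(−kτ) = 128.2 × 0.7707 ≈ 98.8 µg/mL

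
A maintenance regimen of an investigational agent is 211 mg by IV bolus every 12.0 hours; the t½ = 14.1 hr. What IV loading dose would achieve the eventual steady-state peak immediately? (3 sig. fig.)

k = ln 2 / 14.1 = 0.04916 hr⁻¹
Accumulation ratio R = 1 / (1 − e^(−kτ)) = 1 / (1 − e^(−0.04916×12.0)) = 1 / (1 − 0.5544) = 2.244
Loading dose = maintenance dose × R = 211 × 2.244 ≈ 473 mg

473 mg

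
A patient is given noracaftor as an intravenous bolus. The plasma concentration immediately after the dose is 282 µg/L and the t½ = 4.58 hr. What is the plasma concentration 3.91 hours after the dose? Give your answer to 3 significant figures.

k = ln 2 / 4.58 = 0.1513 hr⁻¹
3.91 hr is 0.8537 half-lives, so C = 282 × (1/2)^0.8537 = 282 × 0.5534 ≈ 156 µg/L

156 µg/L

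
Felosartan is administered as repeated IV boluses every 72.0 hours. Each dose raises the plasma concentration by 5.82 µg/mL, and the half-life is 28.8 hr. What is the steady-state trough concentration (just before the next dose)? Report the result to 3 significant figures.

1.25 µg/mL

k = ln 2 / 28.8 = 0.02407 hr⁻¹
Fraction remaining after one interval: e^(−kτ) = e^(−0.02407 × 72.0) = 0.1768
R = 1 / (1 − 0.1768) = 1.215
Css,max = 5.82 × 1.215 = 7.070 µg/mL
Css,min = Css,max × e^(−kτ) = 7.070 × 0.1768 ≈ 1.25 µg/mL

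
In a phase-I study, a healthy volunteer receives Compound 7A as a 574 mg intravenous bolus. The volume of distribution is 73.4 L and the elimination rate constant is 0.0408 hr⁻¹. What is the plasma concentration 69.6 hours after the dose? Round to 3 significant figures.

0.457 mg/L

C₀ = dose / V = 574 / 73.4 = 7.820 mg/L
C(t) = C₀ e^(−kt) = 7.820 × e^(−0.04080 × 69.6) = 7.820 × e^(−2.840) = 7.820 × 0.05844 ≈ 0.457 mg/L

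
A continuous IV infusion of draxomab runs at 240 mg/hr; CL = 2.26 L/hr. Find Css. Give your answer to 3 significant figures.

106 mg/L

Css = infusion rate / CL = 240 / 2.26 ≈ 106 mg/L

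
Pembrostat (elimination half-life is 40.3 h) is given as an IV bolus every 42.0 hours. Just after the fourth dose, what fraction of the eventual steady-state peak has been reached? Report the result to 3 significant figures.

k = ln 2 / 40.3 = 0.01720 h⁻¹
f_n = 1 − e^(−nkτ) = 1 − e^(−4 × 0.01720 × 42.0) = 1 − e^(−2.890) = 1 − 0.05560 ≈ 0.944

0.944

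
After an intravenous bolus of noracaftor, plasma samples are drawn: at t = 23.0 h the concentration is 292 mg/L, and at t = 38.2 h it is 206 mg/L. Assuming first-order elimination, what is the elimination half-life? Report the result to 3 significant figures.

k = ln(C₁/C₂) / (t₂ − t₁) = ln(292/206) / (38.2 − 23.0)
  = 0.3489 / 15.20 = 0.02295 h⁻¹
t½ = ln 2 / k = ln 2 / 0.02295 ≈ 30.2 hours

30.2 hours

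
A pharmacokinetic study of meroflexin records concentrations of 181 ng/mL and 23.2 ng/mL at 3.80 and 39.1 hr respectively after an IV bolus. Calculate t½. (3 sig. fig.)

11.9 hours

k = ln(C₁/C₂) / (t₂ − t₁) = ln(181/23.2) / (39.1 − 3.80)
  = 2.054 / 35.30 = 0.05820 hr⁻¹
t½ = ln 2 / k = ln 2 / 0.05820 ≈ 11.9 hours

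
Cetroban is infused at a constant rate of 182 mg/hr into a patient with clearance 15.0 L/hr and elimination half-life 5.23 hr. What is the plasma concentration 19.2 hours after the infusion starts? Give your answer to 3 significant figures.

Css = rate / CL = 182 / 15.0 = 12.13 mg/L
k = ln 2 / 5.23 = 0.1325 hr⁻¹
C(t) = Css (1 − e^(−kt)) = 12.13 × (1 − e^(−2.545)) = 12.13 × 0.9215 ≈ 11.2 mg/L

11.2 mg/L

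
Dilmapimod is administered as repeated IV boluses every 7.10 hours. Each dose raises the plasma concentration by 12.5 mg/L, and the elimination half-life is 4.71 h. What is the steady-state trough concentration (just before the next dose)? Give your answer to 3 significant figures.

k = ln 2 / 4.71 = 0.1472 h⁻¹
Fraction remaining after one interval: e^(−kτ) = e^(−0.1472 × 7.10) = 0.3517
R = 1 / (1 − 0.3517) = 1.543
Css,max = 12.5 × 1.543 = 19.28 mg/L
Css,min = Css,max × e^(−kτ) = 19.28 × 0.3517 ≈ 6.78 mg/L

6.78 mg/L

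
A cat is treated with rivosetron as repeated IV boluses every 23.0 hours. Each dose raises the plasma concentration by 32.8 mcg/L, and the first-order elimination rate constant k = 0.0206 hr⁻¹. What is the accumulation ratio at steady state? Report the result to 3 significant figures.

Fraction remaining after one interval: e^(−kτ) = e^(−0.02060 × 23.0) = 0.6226
R = 1 / (1 − 0.6226) = 1 / 0.3774 ≈ 2.65

2.65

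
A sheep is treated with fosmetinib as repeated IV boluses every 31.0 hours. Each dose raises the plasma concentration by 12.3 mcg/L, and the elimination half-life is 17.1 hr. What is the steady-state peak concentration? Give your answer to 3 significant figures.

17.2 mcg/L

k = ln 2 / 17.1 = 0.04053 hr⁻¹
Fraction remaining after one interval: e^(−kτ) = e^(−0.04053 × 31.0) = 0.2846
R = 1 / (1 − 0.2846) = 1.398
Css,max = 12.3 × 1.398 ≈ 17.2 mcg/L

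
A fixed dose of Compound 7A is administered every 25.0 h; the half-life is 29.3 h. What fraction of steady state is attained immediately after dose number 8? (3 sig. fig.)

0.991

k = ln 2 / 29.3 = 0.02366 h⁻¹
f_n = 1 − e^(−nkτ) = 1 − e^(−8 × 0.02366 × 25.0) = 1 − e^(−4.731) = 1 − 0.008814 ≈ 0.991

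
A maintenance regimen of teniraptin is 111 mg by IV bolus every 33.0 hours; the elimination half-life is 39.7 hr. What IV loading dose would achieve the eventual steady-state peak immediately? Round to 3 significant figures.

253 mg

k = ln 2 / 39.7 = 0.01746 hr⁻¹
Accumulation ratio R = 1 / (1 − e^(−kτ)) = 1 / (1 − e^(−0.01746×33.0)) = 1 / (1 − 0.5620) = 2.283
Loading dose = maintenance dose × R = 111 × 2.283 ≈ 253 mg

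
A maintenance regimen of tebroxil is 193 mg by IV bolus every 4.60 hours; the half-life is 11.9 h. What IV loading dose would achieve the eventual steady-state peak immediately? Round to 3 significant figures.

821 mg

k = ln 2 / 11.9 = 0.05825 h⁻¹
Accumulation ratio R = 1 / (1 − e^(−kτ)) = 1 / (1 − e^(−0.05825×4.60)) = 1 / (1 − 0.7650) = 4.254
Loading dose = maintenance dose × R = 193 × 4.254 ≈ 821 mg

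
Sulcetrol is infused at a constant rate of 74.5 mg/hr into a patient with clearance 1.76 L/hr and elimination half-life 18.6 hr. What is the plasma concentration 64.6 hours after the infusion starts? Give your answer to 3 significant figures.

38.5 µg/mL

Css = rate / CL = 74.5 / 1.76 = 42.33 µg/mL
k = ln 2 / 18.6 = 0.03727 hr⁻¹
C(t) = Css (1 − e^(−kt)) = 42.33 × (1 − e^(−2.407)) = 42.33 × 0.9099 ≈ 38.5 µg/mL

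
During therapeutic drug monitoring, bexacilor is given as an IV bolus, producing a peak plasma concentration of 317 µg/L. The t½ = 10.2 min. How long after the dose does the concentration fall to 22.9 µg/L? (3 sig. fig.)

k = ln 2 / 10.2 = 0.06796 min⁻¹
C(t) = C₀ e^(−kt)  ⇒  t = ln(C₀/C) / k
t = ln(317/22.9) / 0.06796 = 2.628 / 0.06796 ≈ 38.7 minutes

38.7 minutes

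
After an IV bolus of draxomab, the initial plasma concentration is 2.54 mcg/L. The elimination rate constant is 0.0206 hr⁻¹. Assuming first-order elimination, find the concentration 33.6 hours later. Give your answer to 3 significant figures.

1.27 mcg/L

C(t) = C₀ e^(−kt) = 2.54 × e^(−0.02060 × 33.6) = 2.54 × e^(−0.6922) = 2.54 × 0.5005 ≈ 1.27 mcg/L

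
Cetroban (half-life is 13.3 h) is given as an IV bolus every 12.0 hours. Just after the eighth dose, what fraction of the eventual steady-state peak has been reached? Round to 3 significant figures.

0.993

k = ln 2 / 13.3 = 0.05212 h⁻¹
f_n = 1 − e^(−nkτ) = 1 − e^(−8 × 0.05212 × 12.0) = 1 − e^(−5.003) = 1 − 0.006717 ≈ 0.993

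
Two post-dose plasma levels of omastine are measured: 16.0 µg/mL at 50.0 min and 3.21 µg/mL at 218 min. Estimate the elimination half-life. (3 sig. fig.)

k = ln(C₁/C₂) / (t₂ − t₁) = ln(16.0/3.21) / (218 − 50.0)
  = 1.606 / 168.0 = 0.009561 min⁻¹
t½ = ln 2 / k = ln 2 / 0.009561 ≈ 72.5 minutes

72.5 minutes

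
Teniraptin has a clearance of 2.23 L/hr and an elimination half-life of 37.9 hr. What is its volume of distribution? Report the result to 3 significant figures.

122 L

k = ln 2 / t½ = ln 2 / 37.9 = 0.01829 hr⁻¹
V = CL / k = 2.23 / 0.01829 ≈ 122 L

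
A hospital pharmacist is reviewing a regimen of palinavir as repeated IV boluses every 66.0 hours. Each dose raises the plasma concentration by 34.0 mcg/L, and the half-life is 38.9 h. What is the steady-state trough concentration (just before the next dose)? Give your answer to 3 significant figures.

k = ln 2 / 38.9 = 0.01782 h⁻¹
Fraction remaining after one interval: e^(−kτ) = e^(−0.01782 × 66.0) = 0.3085
R = 1 / (1 − 0.3085) = 1.446
Css,max = 34.0 × 1.446 = 49.17 mcg/L
Css,min = Css,max × e^(−kτ) = 49.17 × 0.3085 ≈ 15.2 mcg/L

15.2 mcg/L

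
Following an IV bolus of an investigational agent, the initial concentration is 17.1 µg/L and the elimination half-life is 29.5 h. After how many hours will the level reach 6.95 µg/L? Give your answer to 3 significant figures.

38.3 hours

k = ln 2 / 29.5 = 0.02350 h⁻¹
C(t) = C₀ e^(−kt)  ⇒  t = ln(C₀/C) / k
t = ln(17.1/6.95) / 0.02350 = 0.9003 / 0.02350 ≈ 38.3 hours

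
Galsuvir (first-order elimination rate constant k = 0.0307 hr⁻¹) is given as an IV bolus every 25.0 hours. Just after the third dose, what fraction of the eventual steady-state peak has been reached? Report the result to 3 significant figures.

f_n = 1 − e^(−nkτ) = 1 − e^(−3 × 0.03070 × 25.0) = 1 − e^(−2.303) = 1 − 0.1000 ≈ 0.900

0.900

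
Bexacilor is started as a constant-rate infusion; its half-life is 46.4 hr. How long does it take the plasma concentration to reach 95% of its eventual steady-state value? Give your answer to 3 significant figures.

201 hours

k = ln 2 / 46.4 = 0.01494 hr⁻¹
f = 1 − e^(−kt)  ⇒  t = −ln(1 − f) / k
t = −ln(1 − 0.95) / 0.01494 = 2.996 / 0.01494 ≈ 201 hours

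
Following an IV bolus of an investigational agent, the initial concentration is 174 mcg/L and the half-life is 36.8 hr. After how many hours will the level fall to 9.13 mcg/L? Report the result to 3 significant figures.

156 hours

k = ln 2 / 36.8 = 0.01884 hr⁻¹
C(t) = C₀ e^(−kt)  ⇒  t = ln(C₀/C) / k
t = ln(174/9.13) / 0.01884 = 2.947 / 0.01884 ≈ 156 hours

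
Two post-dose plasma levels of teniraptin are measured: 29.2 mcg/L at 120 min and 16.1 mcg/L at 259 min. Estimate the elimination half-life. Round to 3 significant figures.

k = ln(C₁/C₂) / (t₂ − t₁) = ln(29.2/16.1) / (259 − 120)
  = 0.5953 / 139.0 = 0.004283 min⁻¹
t½ = ln 2 / k = ln 2 / 0.004283 ≈ 162 minutes

162 minutes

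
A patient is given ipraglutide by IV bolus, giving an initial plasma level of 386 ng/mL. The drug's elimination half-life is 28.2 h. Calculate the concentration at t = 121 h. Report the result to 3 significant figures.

k = ln 2 / 28.2 = 0.02458 h⁻¹
C(t) = C₀ e^(−kt) = 386 × e^(−0.02458 × 121) = 386 × e^(−2.974) = 386 × 0.05109 ≈ 19.7 ng/mL

19.7 ng/mL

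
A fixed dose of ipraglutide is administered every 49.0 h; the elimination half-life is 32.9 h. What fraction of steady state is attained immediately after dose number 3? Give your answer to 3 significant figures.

k = ln 2 / 32.9 = 0.02107 h⁻¹
f_n = 1 − e^(−nkτ) = 1 − e^(−3 × 0.02107 × 49.0) = 1 − e^(−3.097) = 1 − 0.04518 ≈ 0.955

0.955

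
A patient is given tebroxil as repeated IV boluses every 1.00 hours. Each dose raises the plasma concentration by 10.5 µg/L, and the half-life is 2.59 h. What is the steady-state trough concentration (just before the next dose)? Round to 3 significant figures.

k = ln 2 / 2.59 = 0.2676 h⁻¹
Fraction remaining after one interval: e^(−kτ) = e^(−0.2676 × 1.00) = 0.7652
R = 1 / (1 − 0.7652) = 4.259
Css,max = 10.5 × 4.259 = 44.72 µg/L
Css,min = Css,max × e^(−kτ) = 44.72 × 0.7652 ≈ 34.2 µg/L

34.2 µg/L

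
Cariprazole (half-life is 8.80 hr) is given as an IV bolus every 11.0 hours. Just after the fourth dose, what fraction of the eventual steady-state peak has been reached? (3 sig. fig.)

0.969

k = ln 2 / 8.80 = 0.07877 hr⁻¹
f_n = 1 − e^(−nkτ) = 1 − e^(−4 × 0.07877 × 11.0) = 1 − e^(−3.466) = 1 − 0.03125 ≈ 0.969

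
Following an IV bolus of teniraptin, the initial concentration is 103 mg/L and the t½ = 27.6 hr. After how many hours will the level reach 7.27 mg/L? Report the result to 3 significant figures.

106 hours

k = ln 2 / 27.6 = 0.02511 hr⁻¹
C(t) = C₀ e^(−kt)  ⇒  t = ln(C₀/C) / k
t = ln(103/7.27) / 0.02511 = 2.651 / 0.02511 ≈ 106 hours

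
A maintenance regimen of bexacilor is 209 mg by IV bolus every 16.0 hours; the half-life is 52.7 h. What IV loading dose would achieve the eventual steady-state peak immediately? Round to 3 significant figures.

k = ln 2 / 52.7 = 0.01315 h⁻¹
Accumulation ratio R = 1 / (1 − e^(−kτ)) = 1 / (1 − e^(−0.01315×16.0)) = 1 / (1 − 0.8102) = 5.269
Loading dose = maintenance dose × R = 209 × 5.269 ≈ 1100 mg

1100 mg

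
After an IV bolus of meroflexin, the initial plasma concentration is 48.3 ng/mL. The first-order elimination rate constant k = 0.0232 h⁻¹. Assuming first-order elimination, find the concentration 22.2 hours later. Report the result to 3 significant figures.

28.9 ng/mL

C(t) = C₀ e^(−kt) = 48.3 × e^(−0.02320 × 22.2) = 48.3 × e^(−0.5150) = 48.3 × 0.5975 ≈ 28.9 ng/mL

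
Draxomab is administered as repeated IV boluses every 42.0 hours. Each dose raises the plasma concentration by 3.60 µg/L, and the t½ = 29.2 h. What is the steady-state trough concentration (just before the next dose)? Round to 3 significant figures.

2.11 µg/L

k = ln 2 / 29.2 = 0.02374 h⁻¹
Fraction remaining after one interval: e^(−kτ) = e^(−0.02374 × 42.0) = 0.3690
R = 1 / (1 − 0.3690) = 1.585
Css,max = 3.60 × 1.585 = 5.705 µg/L
Css,min = Css,max × e^(−kτ) = 5.705 × 0.3690 ≈ 2.11 µg/L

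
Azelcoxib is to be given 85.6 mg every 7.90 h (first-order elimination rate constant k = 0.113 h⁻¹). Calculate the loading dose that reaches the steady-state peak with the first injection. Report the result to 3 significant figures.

145 mg

Accumulation ratio R = 1 / (1 − e^(−kτ)) = 1 / (1 − e^(−0.1130×7.90)) = 1 / (1 − 0.4095) = 1.694
Loading dose = maintenance dose × R = 85.6 × 1.694 ≈ 145 mg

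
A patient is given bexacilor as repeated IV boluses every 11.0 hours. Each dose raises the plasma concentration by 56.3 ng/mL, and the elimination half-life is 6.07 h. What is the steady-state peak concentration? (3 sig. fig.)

k = ln 2 / 6.07 = 0.1142 h⁻¹
Fraction remaining after one interval: e^(−kτ) = e^(−0.1142 × 11.0) = 0.2848
R = 1 / (1 − 0.2848) = 1.398
Css,max = 56.3 × 1.398 ≈ 78.7 ng/mL

78.7 ng/mL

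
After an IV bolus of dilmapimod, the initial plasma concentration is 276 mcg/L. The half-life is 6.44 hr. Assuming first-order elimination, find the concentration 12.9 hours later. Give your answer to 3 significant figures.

k = ln 2 / 6.44 = 0.1076 hr⁻¹
C(t) = C₀ e^(−kt) = 276 × e^(−0.1076 × 12.9) = 276 × e^(−1.388) = 276 × 0.2495 ≈ 68.9 mcg/L

68.9 mcg/L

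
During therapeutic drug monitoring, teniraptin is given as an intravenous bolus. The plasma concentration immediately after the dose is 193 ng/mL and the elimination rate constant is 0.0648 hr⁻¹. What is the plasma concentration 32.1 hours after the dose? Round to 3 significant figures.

C(t) = C₀ e^(−kt) = 193 × e^(−0.06480 × 32.1) = 193 × e^(−2.080) = 193 × 0.1249 ≈ 24.1 ng/mL

24.1 ng/mL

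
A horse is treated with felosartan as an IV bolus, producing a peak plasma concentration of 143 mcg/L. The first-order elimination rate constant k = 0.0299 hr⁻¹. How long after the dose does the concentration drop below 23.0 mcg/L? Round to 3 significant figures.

61.1 hours

C(t) = C₀ e^(−kt)  ⇒  t = ln(C₀/C) / k
t = ln(143/23.0) / 0.02990 = 1.827 / 0.02990 ≈ 61.1 hours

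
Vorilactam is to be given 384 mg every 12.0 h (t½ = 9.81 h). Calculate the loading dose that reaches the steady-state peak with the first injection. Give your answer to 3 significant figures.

k = ln 2 / 9.81 = 0.07066 h⁻¹
Accumulation ratio R = 1 / (1 − e^(−kτ)) = 1 / (1 − e^(−0.07066×12.0)) = 1 / (1 − 0.4283) = 1.749
Loading dose = maintenance dose × R = 384 × 1.749 ≈ 672 mg

672 mg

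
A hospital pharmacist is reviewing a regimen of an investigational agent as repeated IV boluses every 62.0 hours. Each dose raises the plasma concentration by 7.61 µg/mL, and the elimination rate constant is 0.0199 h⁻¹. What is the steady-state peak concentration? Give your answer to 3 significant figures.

10.7 µg/mL

Fraction remaining after one interval: e^(−kτ) = e^(−0.01990 × 62.0) = 0.2912
R = 1 / (1 − 0.2912) = 1.411
Css,max = 7.61 × 1.411 ≈ 10.7 µg/mL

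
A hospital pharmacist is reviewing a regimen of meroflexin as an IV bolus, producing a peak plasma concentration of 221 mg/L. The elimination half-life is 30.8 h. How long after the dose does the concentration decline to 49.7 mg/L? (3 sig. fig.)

k = ln 2 / 30.8 = 0.02250 h⁻¹
C(t) = C₀ e^(−kt)  ⇒  t = ln(C₀/C) / k
t = ln(221/49.7) / 0.02250 = 1.492 / 0.02250 ≈ 66.3 hours

66.3 hours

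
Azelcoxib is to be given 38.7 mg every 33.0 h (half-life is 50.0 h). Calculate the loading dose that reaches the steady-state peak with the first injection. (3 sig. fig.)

105 mg

k = ln 2 / 50.0 = 0.01386 h⁻¹
Accumulation ratio R = 1 / (1 − e^(−kτ)) = 1 / (1 − e^(−0.01386×33.0)) = 1 / (1 − 0.6329) = 2.724
Loading dose = maintenance dose × R = 38.7 × 2.724 ≈ 105 mg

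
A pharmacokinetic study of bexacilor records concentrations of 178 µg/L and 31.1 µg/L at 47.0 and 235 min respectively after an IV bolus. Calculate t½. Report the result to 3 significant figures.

74.7 minutes

k = ln(C₁/C₂) / (t₂ − t₁) = ln(178/31.1) / (235 − 47.0)
  = 1.745 / 188.0 = 0.009280 min⁻¹
t½ = ln 2 / k = ln 2 / 0.009280 ≈ 74.7 minutes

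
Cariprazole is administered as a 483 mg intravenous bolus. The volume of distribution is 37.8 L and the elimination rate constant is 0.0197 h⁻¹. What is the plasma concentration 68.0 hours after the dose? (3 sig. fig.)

C₀ = dose / V = 483 / 37.8 = 12.78 mg/L
C(t) = C₀ e^(−kt) = 12.78 × e^(−0.01970 × 68.0) = 12.78 × e^(−1.340) = 12.78 × 0.2620 ≈ 3.35 mg/L

3.35 mg/L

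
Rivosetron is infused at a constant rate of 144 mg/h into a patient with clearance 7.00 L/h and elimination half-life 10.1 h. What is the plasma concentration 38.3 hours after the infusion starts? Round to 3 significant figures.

Css = rate / CL = 144 / 7.00 = 20.57 mg/L
k = ln 2 / 10.1 = 0.06863 h⁻¹
C(t) = Css (1 − e^(−kt)) = 20.57 × (1 − e^(−2.628)) = 20.57 × 0.9278 ≈ 19.1 mg/L

19.1 mg/L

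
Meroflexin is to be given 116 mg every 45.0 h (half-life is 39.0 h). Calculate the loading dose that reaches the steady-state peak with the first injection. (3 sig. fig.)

211 mg

k = ln 2 / 39.0 = 0.01777 h⁻¹
Accumulation ratio R = 1 / (1 − e^(−kτ)) = 1 / (1 − e^(−0.01777×45.0)) = 1 / (1 − 0.4494) = 1.816
Loading dose = maintenance dose × R = 116 × 1.816 ≈ 211 mg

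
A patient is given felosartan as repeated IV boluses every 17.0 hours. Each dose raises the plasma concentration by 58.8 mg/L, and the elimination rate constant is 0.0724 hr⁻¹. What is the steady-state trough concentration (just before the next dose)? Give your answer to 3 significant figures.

24.3 mg/L

Fraction remaining after one interval: e^(−kτ) = e^(−0.07240 × 17.0) = 0.2921
R = 1 / (1 − 0.2921) = 1.413
Css,max = 58.8 × 1.413 = 83.06 mg/L
Css,min = Css,max × e^(−kτ) = 83.06 × 0.2921 ≈ 24.3 mg/L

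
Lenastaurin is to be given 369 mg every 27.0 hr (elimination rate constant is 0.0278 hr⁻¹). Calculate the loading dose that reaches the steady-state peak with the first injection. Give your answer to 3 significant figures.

Accumulation ratio R = 1 / (1 − e^(−kτ)) = 1 / (1 − e^(−0.02780×27.0)) = 1 / (1 − 0.4721) = 1.894
Loading dose = maintenance dose × R = 369 × 1.894 ≈ 699 mg

699 mg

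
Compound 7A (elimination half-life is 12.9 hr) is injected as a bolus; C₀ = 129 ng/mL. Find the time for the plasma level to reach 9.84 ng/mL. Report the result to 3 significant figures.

k = ln 2 / 12.9 = 0.05373 hr⁻¹
C(t) = C₀ e^(−kt)  ⇒  t = ln(C₀/C) / k
t = ln(129/9.84) / 0.05373 = 2.573 / 0.05373 ≈ 47.9 hours

47.9 hours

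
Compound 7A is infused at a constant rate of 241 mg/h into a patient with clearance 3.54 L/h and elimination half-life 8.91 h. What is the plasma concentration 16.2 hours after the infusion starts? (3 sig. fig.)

Css = rate / CL = 241 / 3.54 = 68.08 mg/L
k = ln 2 / 8.91 = 0.07779 h⁻¹
C(t) = Css (1 − e^(−kt)) = 68.08 × (1 − e^(−1.260)) = 68.08 × 0.7164 ≈ 48.8 mg/L

48.8 mg/L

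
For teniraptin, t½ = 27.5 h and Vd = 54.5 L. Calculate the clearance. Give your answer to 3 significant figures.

k = ln 2 / t½ = ln 2 / 27.5 = 0.02521 h⁻¹
CL = k · V = 0.02521 × 54.5 ≈ 1.37 L/h

1.37 L/h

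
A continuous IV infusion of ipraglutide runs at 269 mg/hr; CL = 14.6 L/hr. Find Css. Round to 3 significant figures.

Css = infusion rate / CL = 269 / 14.6 ≈ 18.4 µg/mL

18.4 µg/mL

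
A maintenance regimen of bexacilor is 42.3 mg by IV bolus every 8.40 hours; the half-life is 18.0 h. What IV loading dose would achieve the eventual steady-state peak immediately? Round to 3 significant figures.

k = ln 2 / 18.0 = 0.03851 h⁻¹
Accumulation ratio R = 1 / (1 − e^(−kτ)) = 1 / (1 − e^(−0.03851×8.40)) = 1 / (1 − 0.7236) = 3.618
Loading dose = maintenance dose × R = 42.3 × 3.618 ≈ 153 mg

153 mg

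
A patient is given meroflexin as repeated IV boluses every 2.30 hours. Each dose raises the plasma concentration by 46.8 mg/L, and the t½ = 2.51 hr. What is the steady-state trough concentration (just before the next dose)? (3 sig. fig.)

52.7 mg/L

k = ln 2 / 2.51 = 0.2762 hr⁻¹
Fraction remaining after one interval: e^(−kτ) = e^(−0.2762 × 2.30) = 0.5299
R = 1 / (1 − 0.5299) = 2.127
Css,max = 46.8 × 2.127 = 99.54 mg/L
Css,min = Css,max × e^(−kτ) = 99.54 × 0.5299 ≈ 52.7 mg/L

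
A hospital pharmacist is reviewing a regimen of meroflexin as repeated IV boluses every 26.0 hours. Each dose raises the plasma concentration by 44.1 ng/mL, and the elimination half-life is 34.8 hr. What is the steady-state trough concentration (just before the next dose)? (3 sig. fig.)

65.0 ng/mL

k = ln 2 / 34.8 = 0.01992 hr⁻¹
Fraction remaining after one interval: e^(−kτ) = e^(−0.01992 × 26.0) = 0.5958
R = 1 / (1 − 0.5958) = 2.474
Css,max = 44.1 × 2.474 = 109.1 ng/mL
Css,min = Css,max × e^(−kτ) = 109.1 × 0.5958 ≈ 65.0 ng/mL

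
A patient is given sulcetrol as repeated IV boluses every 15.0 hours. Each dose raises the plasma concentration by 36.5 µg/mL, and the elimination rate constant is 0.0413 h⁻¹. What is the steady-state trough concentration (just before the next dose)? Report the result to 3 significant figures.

Fraction remaining after one interval: e^(−kτ) = e^(−0.04130 × 15.0) = 0.5382
R = 1 / (1 − 0.5382) = 2.166
Css,max = 36.5 × 2.166 = 79.04 µg/mL
Css,min = Css,max × e^(−kτ) = 79.04 × 0.5382 ≈ 42.5 µg/mL

42.5 µg/mL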